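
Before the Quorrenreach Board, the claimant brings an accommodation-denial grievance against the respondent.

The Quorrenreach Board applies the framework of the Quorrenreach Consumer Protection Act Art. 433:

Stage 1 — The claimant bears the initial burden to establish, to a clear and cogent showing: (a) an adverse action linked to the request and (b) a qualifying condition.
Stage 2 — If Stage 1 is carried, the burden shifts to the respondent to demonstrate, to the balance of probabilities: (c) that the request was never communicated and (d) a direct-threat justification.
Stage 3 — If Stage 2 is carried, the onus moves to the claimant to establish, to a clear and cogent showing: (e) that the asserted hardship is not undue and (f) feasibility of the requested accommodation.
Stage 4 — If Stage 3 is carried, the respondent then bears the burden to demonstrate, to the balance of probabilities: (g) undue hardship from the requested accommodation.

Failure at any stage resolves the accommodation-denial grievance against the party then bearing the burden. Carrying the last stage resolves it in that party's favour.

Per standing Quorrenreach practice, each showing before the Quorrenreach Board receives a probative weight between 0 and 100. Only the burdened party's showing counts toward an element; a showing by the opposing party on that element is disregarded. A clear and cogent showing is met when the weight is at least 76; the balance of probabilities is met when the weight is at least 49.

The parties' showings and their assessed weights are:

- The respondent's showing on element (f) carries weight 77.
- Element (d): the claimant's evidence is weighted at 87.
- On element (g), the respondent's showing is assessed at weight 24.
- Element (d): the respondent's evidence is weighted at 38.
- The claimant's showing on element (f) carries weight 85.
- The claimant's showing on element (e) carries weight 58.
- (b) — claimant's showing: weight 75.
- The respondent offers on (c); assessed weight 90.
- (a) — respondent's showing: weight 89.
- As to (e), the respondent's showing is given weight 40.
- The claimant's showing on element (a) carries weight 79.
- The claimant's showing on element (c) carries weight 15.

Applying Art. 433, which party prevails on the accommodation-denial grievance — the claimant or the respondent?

At Stage 1 the claimant must meet a clear and cogent showing (weight is at least 76): on (a) the weight is 79 (the respondent's 89 is given no effect), ≥ 76, so (a) meets the standard; on (b) the weight is 75, which does not reach 76, so (b) does not meet the standard.
  Not every element is met, so the claimant fails to carry Stage 1.
The respondent prevails.

respondent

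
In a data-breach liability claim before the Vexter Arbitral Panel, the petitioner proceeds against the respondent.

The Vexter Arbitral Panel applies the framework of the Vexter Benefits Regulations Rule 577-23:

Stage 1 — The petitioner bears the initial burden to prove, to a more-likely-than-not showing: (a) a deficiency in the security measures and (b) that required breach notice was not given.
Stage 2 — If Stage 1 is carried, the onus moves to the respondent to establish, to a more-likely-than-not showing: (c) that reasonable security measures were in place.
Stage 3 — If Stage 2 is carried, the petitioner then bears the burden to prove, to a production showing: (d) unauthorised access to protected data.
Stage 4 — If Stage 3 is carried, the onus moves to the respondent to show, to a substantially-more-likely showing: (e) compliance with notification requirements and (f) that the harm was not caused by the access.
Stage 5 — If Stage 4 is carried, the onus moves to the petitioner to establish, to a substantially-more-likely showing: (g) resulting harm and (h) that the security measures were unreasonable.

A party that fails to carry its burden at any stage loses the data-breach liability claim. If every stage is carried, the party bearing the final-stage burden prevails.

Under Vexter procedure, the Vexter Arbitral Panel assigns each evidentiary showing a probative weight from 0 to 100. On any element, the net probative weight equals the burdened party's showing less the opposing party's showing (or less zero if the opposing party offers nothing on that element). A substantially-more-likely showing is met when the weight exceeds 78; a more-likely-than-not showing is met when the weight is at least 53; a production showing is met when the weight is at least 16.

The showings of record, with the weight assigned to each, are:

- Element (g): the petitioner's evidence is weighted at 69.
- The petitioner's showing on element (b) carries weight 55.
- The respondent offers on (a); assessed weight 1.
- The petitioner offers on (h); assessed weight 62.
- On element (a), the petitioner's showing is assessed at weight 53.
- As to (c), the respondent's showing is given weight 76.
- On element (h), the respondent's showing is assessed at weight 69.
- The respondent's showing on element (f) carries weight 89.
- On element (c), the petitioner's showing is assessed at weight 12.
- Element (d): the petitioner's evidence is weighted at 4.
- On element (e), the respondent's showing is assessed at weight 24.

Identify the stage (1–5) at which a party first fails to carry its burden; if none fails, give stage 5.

stage 1

Stage 1 (petitioner, a more-likely-than-not showing, weight is at least 53): (a) net 53−1=52 < 53 — fails; (b) 55 ≥ 53 — meets.
  The petitioner does not carry Stage 1.
So the respondent prevails.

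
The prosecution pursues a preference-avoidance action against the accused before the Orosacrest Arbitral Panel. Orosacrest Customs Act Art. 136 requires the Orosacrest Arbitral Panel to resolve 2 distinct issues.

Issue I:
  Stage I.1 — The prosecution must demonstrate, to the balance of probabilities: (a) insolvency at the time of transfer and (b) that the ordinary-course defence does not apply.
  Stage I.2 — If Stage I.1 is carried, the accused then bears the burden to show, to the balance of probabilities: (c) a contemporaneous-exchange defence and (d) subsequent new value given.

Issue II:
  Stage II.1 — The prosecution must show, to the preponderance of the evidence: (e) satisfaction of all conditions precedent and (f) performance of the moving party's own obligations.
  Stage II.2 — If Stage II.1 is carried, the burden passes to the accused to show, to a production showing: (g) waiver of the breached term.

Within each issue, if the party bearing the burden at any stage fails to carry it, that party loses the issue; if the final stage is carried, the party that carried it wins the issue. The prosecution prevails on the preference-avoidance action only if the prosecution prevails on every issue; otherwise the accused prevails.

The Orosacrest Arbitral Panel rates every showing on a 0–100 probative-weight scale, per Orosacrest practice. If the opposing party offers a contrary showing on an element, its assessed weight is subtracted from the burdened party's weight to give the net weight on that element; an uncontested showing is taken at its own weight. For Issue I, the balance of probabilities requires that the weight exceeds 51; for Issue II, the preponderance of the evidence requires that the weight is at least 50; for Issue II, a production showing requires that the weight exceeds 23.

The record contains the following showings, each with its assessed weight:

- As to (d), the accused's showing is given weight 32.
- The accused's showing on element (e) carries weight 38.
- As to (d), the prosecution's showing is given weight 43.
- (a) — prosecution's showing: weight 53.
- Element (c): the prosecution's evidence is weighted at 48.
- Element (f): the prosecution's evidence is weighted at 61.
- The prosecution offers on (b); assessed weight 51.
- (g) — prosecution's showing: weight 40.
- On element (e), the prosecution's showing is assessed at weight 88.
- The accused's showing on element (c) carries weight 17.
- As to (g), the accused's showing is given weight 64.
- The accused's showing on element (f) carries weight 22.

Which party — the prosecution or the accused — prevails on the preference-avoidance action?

— Issue I —
At Stage I.1 the prosecution must meet the balance of probabilities (weight exceeds 51): on (a) the weight is 53, which does exceed 51, so (a) meets the standard; on (b) the weight is 51, which does not exceed 51, so (b) does not meet the standard.
  Not every element is met, so the prosecution fails to carry Stage I.1.
So the accused prevails on this issue.
— Issue II —
Stage II.1 (prosecution, the preponderance of the evidence, weight is at least 50): (e) net 88−38=50 ≥ 50 — meets; (f) net 61−22=39 < 50 — fails.
  Not every element is met, so the prosecution fails to carry Stage II.1.
The analysis ends at Stage II.1; the accused prevails on this issue.
Per-issue: Issue I → accused; Issue II → accused. The prosecution must prevail on every issue; overall, the accused prevails.

accused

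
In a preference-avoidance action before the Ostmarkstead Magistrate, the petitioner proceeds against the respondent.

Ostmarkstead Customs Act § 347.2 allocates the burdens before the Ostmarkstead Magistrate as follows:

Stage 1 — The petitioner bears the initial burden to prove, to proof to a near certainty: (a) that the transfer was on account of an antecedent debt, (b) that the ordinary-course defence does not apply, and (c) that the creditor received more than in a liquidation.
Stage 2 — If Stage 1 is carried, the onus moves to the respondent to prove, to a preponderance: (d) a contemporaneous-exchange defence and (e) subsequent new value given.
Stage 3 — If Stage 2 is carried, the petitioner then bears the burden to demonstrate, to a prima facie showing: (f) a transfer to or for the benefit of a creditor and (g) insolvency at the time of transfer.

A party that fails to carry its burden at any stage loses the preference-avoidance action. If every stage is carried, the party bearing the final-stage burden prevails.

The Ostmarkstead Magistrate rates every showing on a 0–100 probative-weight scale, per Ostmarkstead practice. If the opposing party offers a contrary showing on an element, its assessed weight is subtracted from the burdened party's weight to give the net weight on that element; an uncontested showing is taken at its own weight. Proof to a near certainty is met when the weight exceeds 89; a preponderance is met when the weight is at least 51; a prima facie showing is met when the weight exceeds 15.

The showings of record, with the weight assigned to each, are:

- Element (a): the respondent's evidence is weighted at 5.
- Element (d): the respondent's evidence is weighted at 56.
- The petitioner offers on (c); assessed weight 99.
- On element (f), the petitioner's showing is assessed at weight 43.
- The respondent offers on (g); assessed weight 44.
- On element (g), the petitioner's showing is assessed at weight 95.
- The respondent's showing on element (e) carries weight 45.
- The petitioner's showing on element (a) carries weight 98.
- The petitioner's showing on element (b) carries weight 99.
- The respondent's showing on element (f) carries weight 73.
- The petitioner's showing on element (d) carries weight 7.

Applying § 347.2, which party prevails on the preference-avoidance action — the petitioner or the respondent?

petitioner

Stage 1 (petitioner, proof to a near certainty, weight exceeds 89): (a) net 98−5=93 > 89 — meets; (b) 99 > 89 — meets; (c) 99 > 89 — meets.
  Stage 1 carried; the burden shifts to the respondent.
Stage 2 (respondent, a preponderance, weight is at least 51): (d) net 56−7=49 < 51 — fails; (e) 45 < 51 — fails.
  Not every element is met, so the respondent fails to carry Stage 2.
The analysis ends at Stage 2; the petitioner prevails.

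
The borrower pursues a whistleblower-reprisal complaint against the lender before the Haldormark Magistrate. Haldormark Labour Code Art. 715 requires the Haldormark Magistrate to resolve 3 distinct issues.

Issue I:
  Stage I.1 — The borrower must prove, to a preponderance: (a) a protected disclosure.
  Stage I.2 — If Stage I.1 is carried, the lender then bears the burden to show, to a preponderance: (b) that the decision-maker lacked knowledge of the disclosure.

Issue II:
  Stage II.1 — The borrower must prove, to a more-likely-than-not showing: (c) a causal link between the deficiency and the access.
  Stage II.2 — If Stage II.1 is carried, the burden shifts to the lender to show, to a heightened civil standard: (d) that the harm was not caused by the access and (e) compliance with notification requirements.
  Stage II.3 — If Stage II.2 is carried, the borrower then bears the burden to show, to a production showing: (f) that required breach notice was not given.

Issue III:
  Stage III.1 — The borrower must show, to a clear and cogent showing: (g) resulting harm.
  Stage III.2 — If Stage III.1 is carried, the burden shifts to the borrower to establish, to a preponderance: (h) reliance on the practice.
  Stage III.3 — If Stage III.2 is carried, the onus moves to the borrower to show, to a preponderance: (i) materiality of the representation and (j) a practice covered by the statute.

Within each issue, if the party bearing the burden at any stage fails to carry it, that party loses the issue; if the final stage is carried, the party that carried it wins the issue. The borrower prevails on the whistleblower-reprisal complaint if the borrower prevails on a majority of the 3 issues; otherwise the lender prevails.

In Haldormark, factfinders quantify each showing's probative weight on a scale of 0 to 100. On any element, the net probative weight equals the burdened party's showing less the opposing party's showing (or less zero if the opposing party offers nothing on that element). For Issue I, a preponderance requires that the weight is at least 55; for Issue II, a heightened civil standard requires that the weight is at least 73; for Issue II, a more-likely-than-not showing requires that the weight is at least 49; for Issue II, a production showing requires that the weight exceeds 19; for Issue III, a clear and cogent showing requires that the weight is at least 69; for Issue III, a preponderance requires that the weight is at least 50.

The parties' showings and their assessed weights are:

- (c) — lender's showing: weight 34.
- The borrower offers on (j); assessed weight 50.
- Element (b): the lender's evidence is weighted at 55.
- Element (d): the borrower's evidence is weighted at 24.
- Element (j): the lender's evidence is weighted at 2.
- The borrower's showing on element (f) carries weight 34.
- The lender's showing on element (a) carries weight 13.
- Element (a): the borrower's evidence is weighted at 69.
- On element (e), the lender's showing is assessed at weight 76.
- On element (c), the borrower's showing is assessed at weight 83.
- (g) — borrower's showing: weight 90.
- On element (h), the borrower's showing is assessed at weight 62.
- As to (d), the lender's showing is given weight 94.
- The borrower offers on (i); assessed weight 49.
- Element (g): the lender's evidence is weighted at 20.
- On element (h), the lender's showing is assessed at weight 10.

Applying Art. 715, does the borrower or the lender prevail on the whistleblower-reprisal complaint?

lender

— Issue I —
Stage I.1 (borrower, a preponderance, weight is at least 55): (a) net 69−13=56 ≥ 55 — meets.
  Stage I.1 is satisfied; the onus moves to the lender.
Stage I.2 (lender, a preponderance, weight is at least 55): (b) 55 ≥ 55 — meets.
  All elements met at the final stage.
All stages carried — the lender prevails on this issue.
— Issue II —
At Stage II.1 the borrower must meet a more-likely-than-not showing (weight is at least 49): on (c) the weight is 83 less the opposing 34 gives net 49, ≥ 49, so (c) meets the standard.
  All elements met. The burden passes to the lender.
At Stage II.2 the lender must meet a heightened civil standard (weight is at least 73): on (d) the weight is 94 less the opposing 24 gives net 70, < 73, so (d) does not meet the standard; on (e) the weight is 76, ≥ 73, so (e) meets the standard.
  Not every element is met, so the lender fails to carry Stage II.2.
The borrower prevails on this issue.
— Issue III —
At Stage III.1 the borrower must meet a clear and cogent showing (weight is at least 69): on (g) the weight is 90 less the opposing 20 gives net 70, ≥ 69, so (g) meets the standard.
  Stage III.1 is satisfied; the borrower continues to bear the burden.
At Stage III.2 the borrower must meet a preponderance (weight is at least 50): on (h) the weight is 62 less the opposing 10 gives net 52, ≥ 50, so (h) meets the standard.
  Stage III.2 is satisfied; the borrower continues to bear the burden.
At Stage III.3 the borrower must meet a preponderance (weight is at least 50): on (i) the weight is 49, < 50, so (i) does not meet the standard; on (j) the weight is 50 less the opposing 2 gives net 48, which does not reach 50, so (j) does not meet the standard.
  The borrower does not carry Stage III.3.
So the lender prevails on this issue.
Per-issue: Issue I → lender; Issue II → borrower; Issue III → lender. The borrower must prevail on a majority of issues; overall, the lender prevails.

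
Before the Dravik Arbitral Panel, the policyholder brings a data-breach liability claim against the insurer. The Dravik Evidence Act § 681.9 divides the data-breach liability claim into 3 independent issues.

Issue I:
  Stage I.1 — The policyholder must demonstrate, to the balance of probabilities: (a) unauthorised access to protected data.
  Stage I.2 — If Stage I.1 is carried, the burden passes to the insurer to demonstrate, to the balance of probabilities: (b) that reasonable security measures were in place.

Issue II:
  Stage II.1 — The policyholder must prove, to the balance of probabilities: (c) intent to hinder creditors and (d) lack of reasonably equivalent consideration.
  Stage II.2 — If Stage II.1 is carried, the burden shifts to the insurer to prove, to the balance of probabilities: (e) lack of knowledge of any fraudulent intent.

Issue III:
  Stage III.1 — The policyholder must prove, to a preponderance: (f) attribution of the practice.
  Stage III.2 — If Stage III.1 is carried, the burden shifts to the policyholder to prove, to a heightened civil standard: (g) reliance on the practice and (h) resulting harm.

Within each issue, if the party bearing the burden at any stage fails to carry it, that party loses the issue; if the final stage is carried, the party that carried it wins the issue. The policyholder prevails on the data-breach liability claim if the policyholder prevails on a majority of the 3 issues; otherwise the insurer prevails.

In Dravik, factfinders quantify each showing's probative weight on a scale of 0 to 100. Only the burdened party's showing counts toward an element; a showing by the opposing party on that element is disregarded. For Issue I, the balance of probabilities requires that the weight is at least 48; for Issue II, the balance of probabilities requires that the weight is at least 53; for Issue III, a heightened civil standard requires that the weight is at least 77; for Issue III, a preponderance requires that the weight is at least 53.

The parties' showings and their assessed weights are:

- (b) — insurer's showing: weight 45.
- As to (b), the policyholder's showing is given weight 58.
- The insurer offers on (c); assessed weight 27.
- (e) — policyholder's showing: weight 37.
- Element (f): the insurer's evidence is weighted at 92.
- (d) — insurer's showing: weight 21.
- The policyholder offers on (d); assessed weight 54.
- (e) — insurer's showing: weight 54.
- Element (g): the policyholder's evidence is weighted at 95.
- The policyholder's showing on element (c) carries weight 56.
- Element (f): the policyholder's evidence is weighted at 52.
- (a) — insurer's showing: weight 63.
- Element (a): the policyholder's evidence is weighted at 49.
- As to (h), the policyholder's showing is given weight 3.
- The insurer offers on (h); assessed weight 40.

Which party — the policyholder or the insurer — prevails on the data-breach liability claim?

— Issue I —
Stage I.1 (policyholder, the balance of probabilities, weight is at least 48): (a) 49 (insurer's 63 disregarded) ≥ 48 — meets.
  The policyholder carries Stage I.1; the insurer now bears the burden.
Stage I.2 (insurer, the balance of probabilities, weight is at least 48): (b) 45 (policyholder's 58 disregarded) < 48 — fails.
  Stage I.2 not carried; the insurer fails its burden.
The policyholder prevails on this issue.
— Issue II —
Stage II.1 — burden on policyholder; standard: the balance of probabilities (weight is at least 53).
    (c): 56 (insurer's 27 disregarded) ≥ 53 [met]
    (d): 54 (insurer's 21 disregarded) ≥ 53 [met]
  Stage II.1 carried; the burden shifts to the insurer.
Stage II.2 — burden on insurer; standard: the balance of probabilities (weight is at least 53).
    (e): 54 (policyholder's 37 disregarded) ≥ 53 [met]
  Stage II.2 carried; the final stage is satisfied.
All stages carried — the insurer prevails on this issue.
— Issue III —
Stage III.1 (policyholder, a preponderance, weight is at least 53): (f) 52 (insurer's 92 disregarded) < 53 — fails.
  Stage III.1 not carried; the policyholder fails its burden.
The insurer prevails on this issue.
Per-issue: Issue I → policyholder; Issue II → insurer; Issue III → insurer. The policyholder must prevail on a majority of issues; overall, the insurer prevails.

insurer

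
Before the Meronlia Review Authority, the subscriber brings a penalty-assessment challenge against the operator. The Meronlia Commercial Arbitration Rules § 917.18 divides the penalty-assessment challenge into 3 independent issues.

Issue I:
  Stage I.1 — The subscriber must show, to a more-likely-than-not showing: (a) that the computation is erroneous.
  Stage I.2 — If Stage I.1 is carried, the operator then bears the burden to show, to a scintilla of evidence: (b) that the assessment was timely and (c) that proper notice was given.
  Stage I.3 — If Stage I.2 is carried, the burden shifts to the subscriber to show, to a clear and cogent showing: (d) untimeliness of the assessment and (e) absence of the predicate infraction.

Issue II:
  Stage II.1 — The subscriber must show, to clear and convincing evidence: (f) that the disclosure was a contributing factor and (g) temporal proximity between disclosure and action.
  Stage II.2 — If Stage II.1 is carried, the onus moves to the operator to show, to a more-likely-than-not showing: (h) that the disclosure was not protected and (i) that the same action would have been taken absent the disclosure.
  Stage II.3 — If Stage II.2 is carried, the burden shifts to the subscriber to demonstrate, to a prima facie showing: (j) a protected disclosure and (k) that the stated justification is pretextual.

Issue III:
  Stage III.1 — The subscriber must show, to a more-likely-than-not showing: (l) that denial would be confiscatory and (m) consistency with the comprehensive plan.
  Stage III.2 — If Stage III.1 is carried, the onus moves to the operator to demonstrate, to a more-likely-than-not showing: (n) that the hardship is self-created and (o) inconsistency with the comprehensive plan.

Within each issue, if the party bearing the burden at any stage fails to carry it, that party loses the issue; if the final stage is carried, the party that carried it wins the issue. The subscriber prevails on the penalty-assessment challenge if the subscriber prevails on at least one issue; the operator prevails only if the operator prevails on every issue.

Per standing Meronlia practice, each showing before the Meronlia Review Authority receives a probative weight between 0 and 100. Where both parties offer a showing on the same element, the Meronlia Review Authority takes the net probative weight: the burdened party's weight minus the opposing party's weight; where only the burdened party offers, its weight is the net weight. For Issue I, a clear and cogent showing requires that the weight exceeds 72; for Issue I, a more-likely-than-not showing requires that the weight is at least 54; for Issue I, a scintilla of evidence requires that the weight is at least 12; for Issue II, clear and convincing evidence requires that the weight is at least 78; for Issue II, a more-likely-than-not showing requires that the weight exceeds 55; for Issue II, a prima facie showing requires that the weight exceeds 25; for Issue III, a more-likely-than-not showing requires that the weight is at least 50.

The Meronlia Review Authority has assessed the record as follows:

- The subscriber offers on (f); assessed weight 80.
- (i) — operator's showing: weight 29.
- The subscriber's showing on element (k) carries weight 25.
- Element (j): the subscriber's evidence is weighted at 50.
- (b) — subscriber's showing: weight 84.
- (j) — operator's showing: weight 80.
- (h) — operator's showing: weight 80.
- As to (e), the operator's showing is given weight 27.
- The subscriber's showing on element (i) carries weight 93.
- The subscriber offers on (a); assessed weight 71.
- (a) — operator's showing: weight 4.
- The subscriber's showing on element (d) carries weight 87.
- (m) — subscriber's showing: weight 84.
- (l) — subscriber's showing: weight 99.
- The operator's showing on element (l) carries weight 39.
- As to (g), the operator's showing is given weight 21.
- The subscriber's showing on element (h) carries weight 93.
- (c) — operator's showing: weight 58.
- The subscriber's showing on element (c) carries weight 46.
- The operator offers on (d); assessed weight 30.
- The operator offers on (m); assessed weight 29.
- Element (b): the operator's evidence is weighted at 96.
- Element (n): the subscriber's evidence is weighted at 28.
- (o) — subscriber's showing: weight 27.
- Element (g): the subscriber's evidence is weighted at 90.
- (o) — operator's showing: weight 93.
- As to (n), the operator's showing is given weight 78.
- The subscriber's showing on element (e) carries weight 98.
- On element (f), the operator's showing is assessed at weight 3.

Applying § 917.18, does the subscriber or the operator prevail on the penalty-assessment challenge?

— Issue I —
At Stage I.1 the subscriber must meet a more-likely-than-not showing (weight is at least 54): on (a) the weight is 71 less the opposing 4 gives net 67, ≥ 54, so (a) meets the standard.
  Stage I.1 is satisfied; the onus moves to the operator.
At Stage I.2 the operator must meet a scintilla of evidence (weight is at least 12): on (b) the weight is 96 less the opposing 84 gives net 12, ≥ 12, so (b) meets the standard; on (c) the weight is 58 less the opposing 46 gives net 12, which does reach 12, so (c) meets the standard.
  All elements met. The burden passes to the subscriber.
At Stage I.3 the subscriber must meet a clear and cogent showing (weight exceeds 72): on (d) the weight is 87 less the opposing 30 gives net 57, which does not exceed 72, so (d) does not meet the standard; on (e) the weight is 98 less the opposing 27 gives net 71, ≤ 72, so (e) does not meet the standard.
  The subscriber does not carry Stage I.3.
The analysis ends at Stage I.3; the operator prevails on this issue.
— Issue II —
At Stage II.1 the subscriber must meet clear and convincing evidence (weight is at least 78): on (f) the weight is 80 less the opposing 3 gives net 77, < 78, so (f) does not meet the standard; on (g) the weight is 90 less the opposing 21 gives net 69, which does not reach 78, so (g) does not meet the standard.
  The subscriber does not carry Stage II.1.
So the operator prevails on this issue.
— Issue III —
At Stage III.1 the subscriber must meet a more-likely-than-not showing (weight is at least 50): on (l) the weight is 99 less the opposing 39 gives net 60, ≥ 50, so (l) meets the standard; on (m) the weight is 84 less the opposing 29 gives net 55, which does reach 50, so (m) meets the standard.
  Stage III.1 carried; the burden shifts to the operator.
At Stage III.2 the operator must meet a more-likely-than-not showing (weight is at least 50): on (n) the weight is 78 less the opposing 28 gives net 50, ≥ 50, so (n) meets the standard; on (o) the weight is 93 less the opposing 27 gives net 66, which does reach 50, so (o) meets the standard.
  All elements met at the final stage.
With every stage satisfied, the operator prevails on this issue.
Per-issue: Issue I → operator; Issue II → operator; Issue III → operator. The subscriber must prevail on at least one issue; overall, the operator prevails.

operator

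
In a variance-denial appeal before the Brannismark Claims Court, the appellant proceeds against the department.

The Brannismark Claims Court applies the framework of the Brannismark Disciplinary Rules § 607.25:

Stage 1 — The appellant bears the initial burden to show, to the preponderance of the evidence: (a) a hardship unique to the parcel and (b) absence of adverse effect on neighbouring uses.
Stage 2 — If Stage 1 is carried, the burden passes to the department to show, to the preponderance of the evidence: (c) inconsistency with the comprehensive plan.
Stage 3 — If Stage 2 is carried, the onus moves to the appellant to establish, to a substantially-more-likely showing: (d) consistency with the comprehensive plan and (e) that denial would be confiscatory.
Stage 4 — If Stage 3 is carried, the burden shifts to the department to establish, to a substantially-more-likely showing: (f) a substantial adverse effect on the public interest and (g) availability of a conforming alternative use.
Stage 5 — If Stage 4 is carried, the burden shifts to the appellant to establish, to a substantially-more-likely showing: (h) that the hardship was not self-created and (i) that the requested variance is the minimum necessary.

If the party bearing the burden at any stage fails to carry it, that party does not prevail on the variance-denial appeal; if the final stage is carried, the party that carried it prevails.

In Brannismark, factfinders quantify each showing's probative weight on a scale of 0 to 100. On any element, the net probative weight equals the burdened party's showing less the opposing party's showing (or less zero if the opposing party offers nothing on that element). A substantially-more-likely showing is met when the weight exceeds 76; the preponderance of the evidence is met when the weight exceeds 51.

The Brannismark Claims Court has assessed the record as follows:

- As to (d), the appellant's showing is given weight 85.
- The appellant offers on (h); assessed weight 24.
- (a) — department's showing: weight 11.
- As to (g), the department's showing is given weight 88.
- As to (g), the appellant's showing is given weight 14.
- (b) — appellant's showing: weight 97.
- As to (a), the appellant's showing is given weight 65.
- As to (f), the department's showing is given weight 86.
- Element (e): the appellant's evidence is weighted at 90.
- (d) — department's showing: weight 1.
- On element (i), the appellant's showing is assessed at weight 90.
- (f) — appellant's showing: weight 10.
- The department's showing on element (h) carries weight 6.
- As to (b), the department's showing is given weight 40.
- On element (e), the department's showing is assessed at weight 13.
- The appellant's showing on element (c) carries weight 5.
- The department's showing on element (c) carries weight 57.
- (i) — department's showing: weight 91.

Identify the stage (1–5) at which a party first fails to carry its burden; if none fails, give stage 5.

Stage 1 — burden on appellant; standard: the preponderance of the evidence (weight exceeds 51).
    (a): 65 − 11 = 54 > 51 [met]
    (b): 97 − 40 = 57 > 51 [met]
  Stage 1 carried; the burden shifts to the department.
Stage 2 — burden on department; standard: the preponderance of the evidence (weight exceeds 51).
    (c): 57 − 5 = 52 > 51 [met]
  All elements met. The burden passes to the appellant.
Stage 3 — burden on appellant; standard: a substantially-more-likely showing (weight exceeds 76).
    (d): 85 − 1 = 84 > 76 [met]
    (e): 90 − 13 = 77 > 76 [met]
  All elements met. The burden passes to the department.
Stage 4 — burden on department; standard: a substantially-more-likely showing (weight exceeds 76).
    (f): 86 − 10 = 76 ≤ 76 [not met]
    (g): 88 − 14 = 74 ≤ 76 [not met]
  Not every element is met, so the department fails to carry Stage 4.
The analysis ends at Stage 4; the appellant prevails.

stage 4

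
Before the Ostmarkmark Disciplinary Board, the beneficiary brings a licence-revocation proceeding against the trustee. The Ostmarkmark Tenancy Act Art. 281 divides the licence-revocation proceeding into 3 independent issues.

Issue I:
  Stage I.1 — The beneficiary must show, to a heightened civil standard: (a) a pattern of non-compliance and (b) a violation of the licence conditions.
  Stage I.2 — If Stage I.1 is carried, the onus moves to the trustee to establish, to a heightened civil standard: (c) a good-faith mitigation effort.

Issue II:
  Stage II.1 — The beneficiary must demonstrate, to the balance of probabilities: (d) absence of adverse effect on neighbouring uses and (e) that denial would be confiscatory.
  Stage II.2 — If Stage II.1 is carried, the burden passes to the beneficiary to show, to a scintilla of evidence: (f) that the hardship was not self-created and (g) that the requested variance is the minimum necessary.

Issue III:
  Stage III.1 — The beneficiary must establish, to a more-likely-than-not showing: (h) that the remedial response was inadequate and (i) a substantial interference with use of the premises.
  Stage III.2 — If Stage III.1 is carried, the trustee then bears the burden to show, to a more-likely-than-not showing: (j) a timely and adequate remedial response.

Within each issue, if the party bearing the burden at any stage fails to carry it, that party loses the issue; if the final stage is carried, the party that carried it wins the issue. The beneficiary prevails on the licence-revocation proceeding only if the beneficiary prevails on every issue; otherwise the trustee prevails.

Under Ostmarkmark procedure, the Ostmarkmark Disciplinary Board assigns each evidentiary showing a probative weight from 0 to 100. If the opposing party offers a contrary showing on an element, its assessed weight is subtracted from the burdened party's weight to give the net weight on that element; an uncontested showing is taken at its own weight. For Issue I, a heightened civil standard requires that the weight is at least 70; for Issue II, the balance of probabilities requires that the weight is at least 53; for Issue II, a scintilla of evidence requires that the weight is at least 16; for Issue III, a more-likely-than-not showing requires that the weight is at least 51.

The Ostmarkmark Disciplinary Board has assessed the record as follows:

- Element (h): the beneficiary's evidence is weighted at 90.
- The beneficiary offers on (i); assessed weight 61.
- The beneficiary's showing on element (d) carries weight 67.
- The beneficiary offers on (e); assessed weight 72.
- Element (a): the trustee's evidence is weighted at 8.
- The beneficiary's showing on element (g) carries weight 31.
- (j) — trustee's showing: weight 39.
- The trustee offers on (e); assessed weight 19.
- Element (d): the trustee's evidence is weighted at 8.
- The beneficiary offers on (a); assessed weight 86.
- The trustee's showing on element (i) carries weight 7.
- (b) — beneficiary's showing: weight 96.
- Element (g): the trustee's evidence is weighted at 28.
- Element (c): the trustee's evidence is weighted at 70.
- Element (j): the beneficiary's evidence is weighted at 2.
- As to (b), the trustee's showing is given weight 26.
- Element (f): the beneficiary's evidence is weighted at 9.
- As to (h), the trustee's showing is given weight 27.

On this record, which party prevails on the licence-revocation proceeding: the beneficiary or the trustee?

— Issue I —
Stage I.1 — burden on beneficiary; standard: a heightened civil standard (weight is at least 70).
    (a): 86 − 8 = 78 ≥ 70 [met]
    (b): 96 − 26 = 70 ≥ 70 [met]
  The beneficiary carries Stage I.1; the trustee now bears the burden.
Stage I.2 — burden on trustee; standard: a heightened civil standard (weight is at least 70).
    (c): 70 ≥ 70 [met]
  Stage I.2 carried; the final stage is satisfied.
With every stage satisfied, the trustee prevails on this issue.
— Issue II —
Stage II.1 (beneficiary, the balance of probabilities, weight is at least 53): (d) net 67−8=59 ≥ 53 — meets; (e) net 72−19=53 ≥ 53 — meets.
  Stage II.1 carried; the burden remains with the beneficiary.
Stage II.2 (beneficiary, a scintilla of evidence, weight is at least 16): (f) 9 < 16 — fails; (g) net 31−28=3 < 16 — fails.
  Not every element is met, so the beneficiary fails to carry Stage II.2.
The analysis ends at Stage II.2; the trustee prevails on this issue.
— Issue III —
Stage III.1 — burden on beneficiary; standard: a more-likely-than-not showing (weight is at least 51).
    (h): 90 − 27 = 63 ≥ 51 [met]
    (i): 61 − 7 = 54 ≥ 51 [met]
  The beneficiary carries Stage III.1; the trustee now bears the burden.
Stage III.2 — burden on trustee; standard: a more-likely-than-not showing (weight is at least 51).
    (j): 39 − 2 = 37 < 51 [not met]
  The trustee does not carry Stage III.2.
So the beneficiary prevails on this issue.
Per-issue: Issue I → trustee; Issue II → trustee; Issue III → beneficiary. The beneficiary must prevail on every issue; overall, the trustee prevails.

trustee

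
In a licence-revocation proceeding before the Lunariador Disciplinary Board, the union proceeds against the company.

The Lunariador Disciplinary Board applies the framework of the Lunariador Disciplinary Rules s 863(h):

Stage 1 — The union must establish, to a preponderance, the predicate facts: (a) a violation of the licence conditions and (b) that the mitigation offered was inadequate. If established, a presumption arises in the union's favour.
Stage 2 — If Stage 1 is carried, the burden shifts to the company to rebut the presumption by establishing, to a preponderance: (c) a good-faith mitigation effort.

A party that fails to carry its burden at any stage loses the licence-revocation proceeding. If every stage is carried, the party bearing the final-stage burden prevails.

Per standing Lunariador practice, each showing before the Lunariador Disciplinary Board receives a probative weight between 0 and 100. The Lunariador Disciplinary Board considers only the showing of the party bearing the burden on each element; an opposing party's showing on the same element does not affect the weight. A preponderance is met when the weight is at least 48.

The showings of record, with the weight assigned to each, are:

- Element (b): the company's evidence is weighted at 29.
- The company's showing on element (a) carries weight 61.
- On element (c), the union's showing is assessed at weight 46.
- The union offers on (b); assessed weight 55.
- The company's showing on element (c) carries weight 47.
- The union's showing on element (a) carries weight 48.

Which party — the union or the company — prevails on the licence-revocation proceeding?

union

Stage 1 — burden on union; standard: a preponderance (weight is at least 48).
    (a): 48 (company's 61 disregarded) ≥ 48 [met]
    (b): 55 (company's 29 disregarded) ≥ 48 [met]
  Stage 1 carried; the burden shifts to the company.
Stage 2 — burden on company; standard: a preponderance (weight is at least 48).
    (c): 47 (union's 46 disregarded) < 48 [not met]
  Not every element is met, so the company fails to carry Stage 2.
So the union prevails.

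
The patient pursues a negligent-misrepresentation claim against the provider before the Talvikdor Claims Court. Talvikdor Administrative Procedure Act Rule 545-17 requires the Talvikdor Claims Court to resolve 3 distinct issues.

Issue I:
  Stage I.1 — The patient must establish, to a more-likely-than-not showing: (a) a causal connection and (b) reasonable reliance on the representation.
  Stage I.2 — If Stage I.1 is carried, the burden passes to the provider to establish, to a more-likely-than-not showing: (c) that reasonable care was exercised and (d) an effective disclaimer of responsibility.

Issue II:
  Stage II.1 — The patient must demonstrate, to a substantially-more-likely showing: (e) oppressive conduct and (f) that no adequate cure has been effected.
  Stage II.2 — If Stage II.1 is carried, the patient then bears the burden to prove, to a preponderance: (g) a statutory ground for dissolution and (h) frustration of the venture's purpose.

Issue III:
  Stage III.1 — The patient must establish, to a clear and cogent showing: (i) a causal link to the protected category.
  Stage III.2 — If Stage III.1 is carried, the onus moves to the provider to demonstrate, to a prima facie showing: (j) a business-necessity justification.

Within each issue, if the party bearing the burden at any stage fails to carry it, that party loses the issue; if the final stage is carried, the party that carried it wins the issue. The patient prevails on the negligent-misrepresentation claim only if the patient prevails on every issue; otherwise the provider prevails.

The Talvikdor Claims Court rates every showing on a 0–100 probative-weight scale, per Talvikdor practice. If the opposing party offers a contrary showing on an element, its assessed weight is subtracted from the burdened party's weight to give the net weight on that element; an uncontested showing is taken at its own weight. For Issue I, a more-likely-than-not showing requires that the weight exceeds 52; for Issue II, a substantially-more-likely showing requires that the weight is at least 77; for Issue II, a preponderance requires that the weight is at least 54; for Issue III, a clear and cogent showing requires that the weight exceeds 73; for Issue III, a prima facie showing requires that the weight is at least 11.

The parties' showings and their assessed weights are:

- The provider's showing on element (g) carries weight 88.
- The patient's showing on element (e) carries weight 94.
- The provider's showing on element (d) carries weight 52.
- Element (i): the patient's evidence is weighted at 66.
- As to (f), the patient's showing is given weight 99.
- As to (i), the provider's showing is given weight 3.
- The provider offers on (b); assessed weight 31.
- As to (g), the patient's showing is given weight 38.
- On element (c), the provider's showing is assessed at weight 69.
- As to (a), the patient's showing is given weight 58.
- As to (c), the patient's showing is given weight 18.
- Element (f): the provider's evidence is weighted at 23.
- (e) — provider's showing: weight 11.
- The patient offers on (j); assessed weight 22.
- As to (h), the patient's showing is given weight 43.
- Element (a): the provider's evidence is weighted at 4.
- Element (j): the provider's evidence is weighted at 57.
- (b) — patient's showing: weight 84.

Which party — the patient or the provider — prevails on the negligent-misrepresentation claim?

provider

— Issue I —
Stage I.1 — burden on patient; standard: a more-likely-than-not showing (weight exceeds 52).
    (a): 58 − 4 = 54 > 52 [met]
    (b): 84 − 31 = 53 > 52 [met]
  Stage I.1 is satisfied; the onus moves to the provider.
Stage I.2 — burden on provider; standard: a more-likely-than-not showing (weight exceeds 52).
    (c): 69 − 18 = 51 ≤ 52 [not met]
    (d): 52 ≤ 52 [not met]
  The provider does not carry Stage I.2.
The patient prevails on this issue.
— Issue II —
Stage II.1 — burden on patient; standard: a substantially-more-likely showing (weight is at least 77).
    (e): 94 − 11 = 83 ≥ 77 [met]
    (f): 99 − 23 = 76 < 77 [not met]
  Stage II.1 not carried; the patient fails its burden.
So the provider prevails on this issue.
— Issue III —
Stage III.1 — burden on patient; standard: a clear and cogent showing (weight exceeds 73).
    (i): 66 − 3 = 63 ≤ 73 [not met]
  Not every element is met, so the patient fails to carry Stage III.1.
The analysis ends at Stage III.1; the provider prevails on this issue.
Per-issue: Issue I → patient; Issue II → provider; Issue III → provider. The patient must prevail on every issue; overall, the provider prevails.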